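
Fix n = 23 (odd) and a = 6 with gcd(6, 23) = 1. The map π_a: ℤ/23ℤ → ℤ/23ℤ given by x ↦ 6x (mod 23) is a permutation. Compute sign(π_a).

+1

Orbit of 2 under x↦6x: [2, 12, 3, 18, 16, 4, 1]… (length divides ord_23(6)).
π_6 has 3 disjoint cycles with lengths [11, 11, 1] on {0,…,22}.
sign(π) = (−1)^{n − #cycles} = (−1)^{23−3} = (−1)^20 = +1.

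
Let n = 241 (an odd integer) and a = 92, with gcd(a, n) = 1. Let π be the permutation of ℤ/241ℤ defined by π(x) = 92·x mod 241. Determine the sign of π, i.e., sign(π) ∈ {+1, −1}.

Trace 130: π^k(130) = [130, 151, 155, 41, 157, 225, 215] for k=0..6.
Cycle type of π: 240 + 1; total 2 cycles.
241 − 2 = 239 transpositions; sign(π) = (−1)^239 = -1.
Zolotarev: (92|241) = -1, matching the cycle-count sign.

-1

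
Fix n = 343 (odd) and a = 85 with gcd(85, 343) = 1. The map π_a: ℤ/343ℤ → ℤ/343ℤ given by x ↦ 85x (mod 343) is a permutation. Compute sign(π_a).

Orbit of 50 under x↦85x: [50, 134, 71, 204, 190, 29, 64]… (length divides ord_343(85)).
19 cycles of lengths [49, 49, 49, 49, 49, 49, 7, 7, 7, 7, 7, 7, 1, 1, 1, 1, 1, 1, 1].
n − c = 343 − 19 = 324; sign = (−1)^324 = +1.
(85|343)_J = +1 (Zolotarev's lemma cross-check).

+1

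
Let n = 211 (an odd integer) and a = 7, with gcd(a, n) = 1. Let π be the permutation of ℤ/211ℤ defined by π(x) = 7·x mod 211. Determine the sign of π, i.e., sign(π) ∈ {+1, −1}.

Start at x=172: 172 → 149 → 199 → 127 → 45 → 104 → 95 → … (one orbit).
The orbit structure of x ↦ 7x mod 211: 2 orbits of sizes [210, 1].
211 − 2 = 209 transpositions; sign(π) = (−1)^209 = -1.

-1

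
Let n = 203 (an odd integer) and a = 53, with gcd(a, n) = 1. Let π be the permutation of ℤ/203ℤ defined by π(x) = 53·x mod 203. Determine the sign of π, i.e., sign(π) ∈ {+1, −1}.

Orbit of 65 under x↦53x: [65, 197, 88, 198, 141, 165, 16]… (length divides ord_203(53)).
15 cycles of lengths [21, 21, 21, 21, 21, 21, 21, 21, 7, 7, 7, 7, 3, 3, 1].
15 cycles on 203: each ℓ→(−1)^(ℓ−1), product (−1)^188 = +1.

+1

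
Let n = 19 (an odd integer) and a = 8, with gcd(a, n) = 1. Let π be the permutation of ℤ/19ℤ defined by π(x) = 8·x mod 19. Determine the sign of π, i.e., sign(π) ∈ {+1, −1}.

Start at x=7: 7 → 18 → 11 → 12 → 1 → 8 → 7 (one orbit).
Cycle lengths of π_8 on ℤ/19ℤ: [6, 6, 6, 1]; 4 cycles in total.
sign(π) = (−1)^{n − #cycles} = (−1)^{19−4} = (−1)^15 = -1.
Via Zolotarev, sign(π_{8}) = (8|19) = -1.

-1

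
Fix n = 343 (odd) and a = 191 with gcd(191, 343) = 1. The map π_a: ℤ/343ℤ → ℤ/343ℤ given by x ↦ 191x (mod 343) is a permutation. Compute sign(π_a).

+1

Orbit of 134 under x↦191x: [134, 212, 18, 8, 156, 298, 323]… (length divides ord_343(191)).
The orbit structure of x ↦ 191x mod 343: 7 orbits of sizes [147, 147, 21, 21, 3, 3, 1].
343 − 7 = 336 transpositions; sign(π) = (−1)^336 = +1.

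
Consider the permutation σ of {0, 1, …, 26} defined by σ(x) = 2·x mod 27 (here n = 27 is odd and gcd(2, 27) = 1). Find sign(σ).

Start at x=2: 2 → 4 → 8 → 16 → 5 → 10 → 20 → … (one orbit).
Cycle type of π: 18 + 6 + 2 + 1; total 4 cycles.
sign(π) = (−1)^{n − #cycles} = (−1)^{27−4} = (−1)^23 = -1.
(2|27)_J = -1 (Zolotarev's lemma cross-check).

-1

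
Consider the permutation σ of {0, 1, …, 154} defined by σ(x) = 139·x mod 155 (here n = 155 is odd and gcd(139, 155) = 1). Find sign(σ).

Trace 101: π^k(101) = [101, 89, 126, 154, 16, 54, 66] for k=0..6.
Decompose π into cycles: lengths [10, 10, 10, 10, 10, 10, 10, 10, 10, 10, 10, 10, 10, 10, 10, 2, 2, 1] (18 cycles, including the fixed point 0).
Σ(ℓ_i−1) = 155−18 = 137; sign = (−1)^137 = -1.

-1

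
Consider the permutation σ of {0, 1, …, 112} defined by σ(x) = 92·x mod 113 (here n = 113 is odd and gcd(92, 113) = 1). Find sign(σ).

Trace 43: π^k(43) = [43, 1, 92, 102, 5, 8, 58] for k=0..6.
Cycle type of π: 112 + 1; total 2 cycles.
2 cycles on 113: each ℓ→(−1)^(ℓ−1), product (−1)^111 = -1.
The Jacobi symbol (92|113) = -1 (Zolotarev) agrees.

-1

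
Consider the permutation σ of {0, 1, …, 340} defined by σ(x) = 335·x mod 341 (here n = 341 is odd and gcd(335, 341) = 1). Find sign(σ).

+1

Trace 56: π^k(56) = [56, 5, 311, 180, 284, 1, 335] for k=0..6.
The orbit structure of x ↦ 335x mod 341: 33 orbits of sizes [15, 15, 15, 15, 15, 15, 15, 15, 15, 15, 15, 15, 15, 15, 15, 15, 15, 15, 15, 15, 5, 5, 3, 3, 3, 3, 3, 3, 3, 3, 3, 3, 1].
sign(π) = (−1)^{n − #cycles} = (−1)^{341−33} = (−1)^308 = +1.
Via Zolotarev, sign(π_{335}) = (335|341) = +1.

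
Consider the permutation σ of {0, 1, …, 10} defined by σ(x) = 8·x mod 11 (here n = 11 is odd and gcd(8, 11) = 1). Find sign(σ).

Trace 8: π^k(8) = [8, 9, 6, 4, 10, 3, 2] for k=0..6.
π_8 has 2 disjoint cycles with lengths [10, 1] on {0,…,10}.
With 2 cycles on 11 points, sign = (−1)^{11−2} = -1.

-1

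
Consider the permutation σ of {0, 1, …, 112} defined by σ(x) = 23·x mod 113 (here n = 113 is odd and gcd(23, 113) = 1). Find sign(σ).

-1

Trace 44: π^k(44) = [44, 108, 111, 67, 72, 74, 7] for k=0..6.
Decompose π into cycles: lengths [112, 1] (2 cycles, including the fixed point 0).
With 2 cycles on 113 points, sign = (−1)^{113−2} = -1.
The Jacobi symbol (23|113) = -1 (Zolotarev) agrees.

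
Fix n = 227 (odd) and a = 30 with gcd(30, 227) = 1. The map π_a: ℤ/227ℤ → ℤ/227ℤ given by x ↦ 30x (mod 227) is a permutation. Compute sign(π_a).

Trace 81: π^k(81) = [81, 160, 33, 82, 190, 25, 69] for k=0..6.
Cycle type of π: 113×2 + 1; total 3 cycles.
Σ(ℓ_i−1) = 227−3 = 224; sign = (−1)^224 = +1.

+1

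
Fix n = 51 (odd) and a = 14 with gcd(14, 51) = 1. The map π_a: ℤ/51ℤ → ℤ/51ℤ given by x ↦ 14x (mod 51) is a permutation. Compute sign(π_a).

Trace 16: π^k(16) = [16, 20, 25, 44, 4, 5, 19] for k=0..6.
The orbit structure of x ↦ 14x mod 51: 5 orbits of sizes [16, 16, 16, 2, 1].
Σ(ℓ_i−1) = 51−5 = 46; sign = (−1)^46 = +1.
Check: (14/51) = +1 by Zolotarev.

+1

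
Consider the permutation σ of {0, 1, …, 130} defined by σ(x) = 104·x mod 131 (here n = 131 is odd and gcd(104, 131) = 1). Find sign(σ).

-1

Orbit of 25 under x↦104x: [25, 111, 16, 92, 5, 127, 108]… (length divides ord_131(104)).
2 cycles of lengths [130, 1].
sign(π) = (−1)^{n − #cycles} = (−1)^{131−2} = (−1)^129 = -1.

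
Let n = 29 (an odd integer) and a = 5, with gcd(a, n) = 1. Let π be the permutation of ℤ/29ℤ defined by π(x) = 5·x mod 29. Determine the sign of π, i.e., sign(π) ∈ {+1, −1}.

+1

Trace 16: π^k(16) = [16, 22, 23, 28, 24, 4, 20] for k=0..6.
The orbit structure of x ↦ 5x mod 29: 3 orbits of sizes [14, 14, 1].
Σ(ℓ_i−1) = 29−3 = 26; sign = (−1)^26 = +1.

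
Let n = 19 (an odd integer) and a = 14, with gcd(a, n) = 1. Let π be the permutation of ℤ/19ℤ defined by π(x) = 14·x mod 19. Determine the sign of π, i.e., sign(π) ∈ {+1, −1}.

Start at x=5: 5 → 13 → 11 → 2 → 9 → 12 → 16 → … (one orbit).
2 cycles of lengths [18, 1].
n − c = 19 − 2 = 17; sign = (−1)^17 = -1.
Zolotarev: (14|19) = -1, matching the cycle-count sign.

-1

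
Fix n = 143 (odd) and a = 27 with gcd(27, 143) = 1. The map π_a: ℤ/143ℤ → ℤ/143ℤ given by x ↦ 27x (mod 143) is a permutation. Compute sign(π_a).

Trace 14: π^k(14) = [14, 92, 53, 1, 27] for k=0..4.
Cycle lengths of π_27 on ℤ/143ℤ: [5, 5, 5, 5, 5, 5, 5, 5, 5, 5, 5, 5, 5, 5, 5, 5, 5, 5, 5, 5, 5, 5, 5, 5, 5, 5, 1, 1, 1, 1, 1, 1, 1, 1, 1, 1, 1, 1, 1]; 39 cycles in total.
sign(π) = (−1)^{n − #cycles} = (−1)^{143−39} = (−1)^104 = +1.
Check: (27/143) = +1 by Zolotarev.

+1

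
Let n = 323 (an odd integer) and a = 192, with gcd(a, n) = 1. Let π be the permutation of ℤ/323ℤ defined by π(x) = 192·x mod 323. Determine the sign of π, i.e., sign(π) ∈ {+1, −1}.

+1

Trace 269: π^k(269) = [269, 291, 316, 271, 29, 77, 249] for k=0..6.
Cycle lengths of π_192 on ℤ/323ℤ: [144, 144, 18, 16, 1]; 5 cycles in total.
n − c = 323 − 5 = 318; sign = (−1)^318 = +1.
The Jacobi symbol (192|323) = +1 (Zolotarev) agrees.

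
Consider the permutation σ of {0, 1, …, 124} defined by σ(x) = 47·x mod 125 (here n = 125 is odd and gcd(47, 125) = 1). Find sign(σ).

Start at x=92: 92 → 74 → 103 → 91 → 27 → 19 → 18 → … (one orbit).
The orbit structure of x ↦ 47x mod 125: 4 orbits of sizes [100, 20, 4, 1].
125 − 4 = 121 transpositions; sign(π) = (−1)^121 = -1.

-1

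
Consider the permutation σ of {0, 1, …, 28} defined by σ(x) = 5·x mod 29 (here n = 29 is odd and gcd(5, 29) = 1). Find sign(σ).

Trace 9: π^k(9) = [9, 16, 22, 23, 28, 24, 4] for k=0..6.
Cycle type of π: 14×2 + 1; total 3 cycles.
With 3 cycles on 29 points, sign = (−1)^{29−3} = +1.
Zolotarev: (5|29) = +1, matching the cycle-count sign.

+1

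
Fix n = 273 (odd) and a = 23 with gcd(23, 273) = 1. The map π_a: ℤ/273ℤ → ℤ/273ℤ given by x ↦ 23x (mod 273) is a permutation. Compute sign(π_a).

Orbit of 23 under x↦23x: [23, 256, 155, 16, 95, 1]… (length divides ord_273(23)).
Decompose π into cycles: lengths [6, 6, 6, 6, 6, 6, 6, 6, 6, 6, 6, 6, 6, 6, 6, 6, 6, 6, 6, 6, 6, 6, 6, 6, 6, 6, 6, 6, 6, 6, 6, 6, 6, 6, 6, 6, 6, 6, 6, 6, 6, 6, 6, 6, 3, 3, 2, 1] (48 cycles, including the fixed point 0).
sign(π) = (−1)^{n − #cycles} = (−1)^{273−48} = (−1)^225 = -1.

-1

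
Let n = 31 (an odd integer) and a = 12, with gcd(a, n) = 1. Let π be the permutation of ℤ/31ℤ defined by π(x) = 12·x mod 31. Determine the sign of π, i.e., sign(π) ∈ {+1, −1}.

Trace 2: π^k(2) = [2, 24, 9, 15, 25, 21, 4] for k=0..6.
Decompose π into cycles: lengths [30, 1] (2 cycles, including the fixed point 0).
With 2 cycles on 31 points, sign = (−1)^{31−2} = -1.
The Jacobi symbol (12|31) = -1 (Zolotarev) agrees.

-1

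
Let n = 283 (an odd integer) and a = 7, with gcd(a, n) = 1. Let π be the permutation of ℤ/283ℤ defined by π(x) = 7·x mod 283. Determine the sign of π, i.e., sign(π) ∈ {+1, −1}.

Orbit of 203 under x↦7x: [203, 6, 42, 11, 77, 256, 94]… (length divides ord_283(7)).
Cycle type of π: 141×2 + 1; total 3 cycles.
283 − 3 = 280 transpositions; sign(π) = (−1)^280 = +1.
(7|283)_J = +1 (Zolotarev's lemma cross-check).

+1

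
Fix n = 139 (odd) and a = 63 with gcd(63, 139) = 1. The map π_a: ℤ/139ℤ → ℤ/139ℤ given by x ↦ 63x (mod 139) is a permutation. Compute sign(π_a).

Trace 79: π^k(79) = [79, 112, 106, 6, 100, 45, 55] for k=0..6.
Decompose π into cycles: lengths [23, 23, 23, 23, 23, 23, 1] (7 cycles, including the fixed point 0).
n − c = 139 − 7 = 132; sign = (−1)^132 = +1.
(63|139)_J = +1 (Zolotarev's lemma cross-check).

+1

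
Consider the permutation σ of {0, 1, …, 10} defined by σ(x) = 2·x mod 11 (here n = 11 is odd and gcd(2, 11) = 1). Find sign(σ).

-1

Trace 10: π^k(10) = [10, 9, 7, 3, 6, 1, 2] for k=0..6.
Decompose π into cycles: lengths [10, 1] (2 cycles, including the fixed point 0).
11 − 2 = 9 transpositions; sign(π) = (−1)^9 = -1.
The Jacobi symbol (2|11) = -1 (Zolotarev) agrees.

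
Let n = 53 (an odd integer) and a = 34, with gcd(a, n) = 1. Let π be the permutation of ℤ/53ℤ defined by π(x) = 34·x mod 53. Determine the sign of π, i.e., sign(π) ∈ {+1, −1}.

-1

Start at x=19: 19 → 10 → 22 → 6 → 45 → 46 → 27 → … (one orbit).
2 cycles of lengths [52, 1].
n − c = 53 − 2 = 51; sign = (−1)^51 = -1.
The Jacobi symbol (34|53) = -1 (Zolotarev) agrees.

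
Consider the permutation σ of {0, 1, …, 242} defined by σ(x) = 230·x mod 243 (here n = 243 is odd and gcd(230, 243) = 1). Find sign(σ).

Trace 107: π^k(107) = [107, 67, 101, 145, 59, 205, 8] for k=0..6.
π_230 has 6 disjoint cycles with lengths [162, 54, 18, 6, 2, 1] on {0,…,242}.
sign(π) = (−1)^{n − #cycles} = (−1)^{243−6} = (−1)^237 = -1.
(230|243)_J = -1 (Zolotarev's lemma cross-check).

-1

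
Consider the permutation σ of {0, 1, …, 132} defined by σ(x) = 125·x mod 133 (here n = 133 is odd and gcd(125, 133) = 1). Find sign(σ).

-1

Start at x=1: 1 → 125 → 64 → 20 → 106 → 83 → 1 (one orbit).
Cycle type of π: 6×18 + 3×6 + 2×3 + 1; total 28 cycles.
With 28 cycles on 133 points, sign = (−1)^{133−28} = -1.
Check: (125/133) = -1 by Zolotarev.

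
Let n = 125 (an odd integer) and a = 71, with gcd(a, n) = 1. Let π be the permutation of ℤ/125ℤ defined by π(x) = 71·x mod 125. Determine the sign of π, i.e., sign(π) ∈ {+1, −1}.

+1

Orbit of 76 under x↦71x: [76, 21, 116, 111, 6, 51, 121]… (length divides ord_125(71)).
Cycle lengths of π_71 on ℤ/125ℤ: [25, 25, 25, 25, 5, 5, 5, 5, 1, 1, 1, 1, 1]; 13 cycles in total.
125 − 13 = 112 transpositions; sign(π) = (−1)^112 = +1.
Zolotarev: (71|125) = +1, matching the cycle-count sign.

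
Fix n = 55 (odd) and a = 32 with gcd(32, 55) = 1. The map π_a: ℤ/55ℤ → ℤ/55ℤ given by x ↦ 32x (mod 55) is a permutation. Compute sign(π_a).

Start at x=34: 34 → 43 → 1 → 32 → 34 (one orbit).
17 cycles of lengths [4, 4, 4, 4, 4, 4, 4, 4, 4, 4, 4, 2, 2, 2, 2, 2, 1].
55 − 17 = 38 transpositions; sign(π) = (−1)^38 = +1.
Check: (32/55) = +1 by Zolotarev.

+1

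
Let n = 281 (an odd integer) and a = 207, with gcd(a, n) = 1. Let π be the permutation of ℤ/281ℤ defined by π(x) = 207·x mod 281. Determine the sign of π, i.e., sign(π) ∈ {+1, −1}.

-1

Orbit of 187 under x↦207x: [187, 212, 48, 101, 113, 68, 26]… (length divides ord_281(207)).
π_207 has 2 disjoint cycles with lengths [280, 1] on {0,…,280}.
Σ(ℓ_i−1) = 281−2 = 279; sign = (−1)^279 = -1.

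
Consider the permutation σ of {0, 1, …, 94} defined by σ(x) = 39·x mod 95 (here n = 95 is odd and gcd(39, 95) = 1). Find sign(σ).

Trace 39: π^k(39) = [39, 1] for k=0..1.
Cycle lengths of π_39 on ℤ/95ℤ: [2, 2, 2, 2, 2, 2, 2, 2, 2, 2, 2, 2, 2, 2, 2, 2, 2, 2, 2, 2, 2, 2, 2, 2, 2, 2, 2, 2, 2, 2, 2, 2, 2, 2, 2, 2, 2, 2, 1, 1, 1, 1, 1, 1, 1, 1, 1, 1, 1, 1, 1, 1, 1, 1, 1, 1, 1]; 57 cycles in total.
Σ(ℓ_i−1) = 95−57 = 38; sign = (−1)^38 = +1.
Zolotarev: (39|95) = +1, matching the cycle-count sign.

+1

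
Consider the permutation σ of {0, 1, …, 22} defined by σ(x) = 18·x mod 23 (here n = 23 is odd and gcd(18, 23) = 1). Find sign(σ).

+1

Start at x=13: 13 → 4 → 3 → 8 → 6 → 16 → 12 → … (one orbit).
The orbit structure of x ↦ 18x mod 23: 3 orbits of sizes [11, 11, 1].
3 cycles on 23: each ℓ→(−1)^(ℓ−1), product (−1)^20 = +1.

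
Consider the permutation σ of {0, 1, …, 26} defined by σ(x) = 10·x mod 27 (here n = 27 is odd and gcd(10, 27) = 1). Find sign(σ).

Start at x=10: 10 → 19 → 1 → 10 (one orbit).
The orbit structure of x ↦ 10x mod 27: 15 orbits of sizes [3, 3, 3, 3, 3, 3, 1, 1, 1, 1, 1, 1, 1, 1, 1].
27 − 15 = 12 transpositions; sign(π) = (−1)^12 = +1.
(10|27)_J = +1 (Zolotarev's lemma cross-check).

+1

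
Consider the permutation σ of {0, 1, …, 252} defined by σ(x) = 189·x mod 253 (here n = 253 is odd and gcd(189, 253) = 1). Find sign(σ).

+1

Orbit of 171 under x↦189x: [171, 188, 112, 169, 63, 16, 241]… (length divides ord_253(189)).
5 cycles of lengths [110, 110, 22, 10, 1].
sign(π) = (−1)^{n − #cycles} = (−1)^{253−5} = (−1)^248 = +1.
Via Zolotarev, sign(π_{189}) = (189|253) = +1.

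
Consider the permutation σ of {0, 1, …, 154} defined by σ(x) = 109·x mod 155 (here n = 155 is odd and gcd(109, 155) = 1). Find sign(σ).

Orbit of 16 under x↦109x: [16, 39, 66, 64, 1, 109, 101]… (length divides ord_155(109)).
The orbit structure of x ↦ 109x mod 155: 21 orbits of sizes [10, 10, 10, 10, 10, 10, 10, 10, 10, 10, 10, 10, 5, 5, 5, 5, 5, 5, 2, 2, 1].
Σ(ℓ_i−1) = 155−21 = 134; sign = (−1)^134 = +1.

+1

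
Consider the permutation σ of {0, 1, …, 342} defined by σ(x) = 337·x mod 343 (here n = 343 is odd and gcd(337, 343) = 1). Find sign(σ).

+1

Trace 190: π^k(190) = [190, 232, 323, 120, 309, 204, 148] for k=0..6.
Cycle lengths of π_337 on ℤ/343ℤ: [49, 49, 49, 49, 49, 49, 7, 7, 7, 7, 7, 7, 1, 1, 1, 1, 1, 1, 1]; 19 cycles in total.
343 − 19 = 324 transpositions; sign(π) = (−1)^324 = +1.
(337|343)_J = +1 (Zolotarev's lemma cross-check).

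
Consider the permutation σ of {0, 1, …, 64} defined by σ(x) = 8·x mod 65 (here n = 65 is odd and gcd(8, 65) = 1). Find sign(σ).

+1

Start at x=1: 1 → 8 → 64 → 57 → 1 (one orbit).
Cycle lengths of π_8 on ℤ/65ℤ: [4, 4, 4, 4, 4, 4, 4, 4, 4, 4, 4, 4, 4, 4, 4, 4, 1]; 17 cycles in total.
65 − 17 = 48 transpositions; sign(π) = (−1)^48 = +1.
Via Zolotarev, sign(π_{8}) = (8|65) = +1.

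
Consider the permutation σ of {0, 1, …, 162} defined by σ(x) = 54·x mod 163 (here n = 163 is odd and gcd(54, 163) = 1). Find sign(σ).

Start at x=155: 155 → 57 → 144 → 115 → 16 → 49 → 38 → … (one orbit).
3 cycles of lengths [81, 81, 1].
With 3 cycles on 163 points, sign = (−1)^{163−3} = +1.
Via Zolotarev, sign(π_{54}) = (54|163) = +1.

+1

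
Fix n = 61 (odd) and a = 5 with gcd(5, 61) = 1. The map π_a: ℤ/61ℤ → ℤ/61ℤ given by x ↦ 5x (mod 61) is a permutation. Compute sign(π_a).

+1

Orbit of 3 under x↦5x: [3, 15, 14, 9, 45, 42, 27]… (length divides ord_61(5)).
Cycle lengths of π_5 on ℤ/61ℤ: [30, 30, 1]; 3 cycles in total.
sign(π) = (−1)^{n − #cycles} = (−1)^{61−3} = (−1)^58 = +1.
The Jacobi symbol (5|61) = +1 (Zolotarev) agrees.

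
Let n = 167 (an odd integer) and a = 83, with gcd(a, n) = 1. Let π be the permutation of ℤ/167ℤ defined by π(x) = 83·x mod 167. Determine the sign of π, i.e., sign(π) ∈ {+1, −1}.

-1

Trace 150: π^k(150) = [150, 92, 121, 23, 72, 131, 18] for k=0..6.
Cycle type of π: 166 + 1; total 2 cycles.
2 cycles on 167: each ℓ→(−1)^(ℓ−1), product (−1)^165 = -1.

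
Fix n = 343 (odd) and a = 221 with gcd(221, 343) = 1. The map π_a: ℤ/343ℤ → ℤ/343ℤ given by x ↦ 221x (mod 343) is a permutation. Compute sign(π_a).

Trace 130: π^k(130) = [130, 261, 57, 249, 149, 1, 221] for k=0..6.
The orbit structure of x ↦ 221x mod 343: 7 orbits of sizes [147, 147, 21, 21, 3, 3, 1].
sign(π) = (−1)^{n − #cycles} = (−1)^{343−7} = (−1)^336 = +1.

+1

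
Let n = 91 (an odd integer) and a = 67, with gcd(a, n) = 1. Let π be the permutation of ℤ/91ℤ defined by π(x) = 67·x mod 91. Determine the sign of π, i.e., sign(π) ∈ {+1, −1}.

-1

Start at x=1: 1 → 67 → 30 → 8 → 81 → 58 → 64 → … (one orbit).
The orbit structure of x ↦ 67x mod 91: 10 orbits of sizes [12, 12, 12, 12, 12, 12, 12, 3, 3, 1].
sign(π) = (−1)^{n − #cycles} = (−1)^{91−10} = (−1)^81 = -1.
The Jacobi symbol (67|91) = -1 (Zolotarev) agrees.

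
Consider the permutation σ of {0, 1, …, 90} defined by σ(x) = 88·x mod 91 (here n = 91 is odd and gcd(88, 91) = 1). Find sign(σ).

Start at x=88: 88 → 9 → 64 → 81 → 30 → 1 → 88 (one orbit).
Cycle type of π: 6×14 + 3×2 + 1; total 17 cycles.
sign(π) = (−1)^{n − #cycles} = (−1)^{91−17} = (−1)^74 = +1.

+1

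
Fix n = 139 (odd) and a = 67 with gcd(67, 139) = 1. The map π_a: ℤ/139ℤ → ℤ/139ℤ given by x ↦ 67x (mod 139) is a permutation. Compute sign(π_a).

Orbit of 55 under x↦67x: [55, 71, 31, 131, 20, 89, 125]… (length divides ord_139(67)).
Decompose π into cycles: lengths [69, 69, 1] (3 cycles, including the fixed point 0).
3 cycles on 139: each ℓ→(−1)^(ℓ−1), product (−1)^136 = +1.
Zolotarev: (67|139) = +1, matching the cycle-count sign.

+1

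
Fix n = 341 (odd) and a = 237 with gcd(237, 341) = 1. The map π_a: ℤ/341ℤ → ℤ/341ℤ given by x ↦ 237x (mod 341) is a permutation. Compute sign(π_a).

-1

Start at x=338: 338 → 312 → 288 → 56 → 314 → 80 → 205 → … (one orbit).
The orbit structure of x ↦ 237x mod 341: 14 orbits of sizes [30, 30, 30, 30, 30, 30, 30, 30, 30, 30, 15, 15, 10, 1].
341 − 14 = 327 transpositions; sign(π) = (−1)^327 = -1.
(237|341)_J = -1 (Zolotarev's lemma cross-check).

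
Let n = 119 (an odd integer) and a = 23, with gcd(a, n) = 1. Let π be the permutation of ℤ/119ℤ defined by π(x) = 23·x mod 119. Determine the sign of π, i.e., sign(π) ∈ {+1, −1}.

-1

Trace 113: π^k(113) = [113, 100, 39, 64, 44, 60, 71] for k=0..6.
Cycle lengths of π_23 on ℤ/119ℤ: [48, 48, 16, 3, 3, 1]; 6 cycles in total.
6 cycles on 119: each ℓ→(−1)^(ℓ−1), product (−1)^113 = -1.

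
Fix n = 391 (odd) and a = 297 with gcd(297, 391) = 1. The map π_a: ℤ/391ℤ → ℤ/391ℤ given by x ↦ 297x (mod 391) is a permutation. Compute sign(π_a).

-1

Orbit of 83 under x↦297x: [83, 18, 263, 302, 155, 288, 298]… (length divides ord_391(297)).
π_297 has 8 disjoint cycles with lengths [88, 88, 88, 88, 22, 8, 8, 1] on {0,…,390}.
Σ(ℓ_i−1) = 391−8 = 383; sign = (−1)^383 = -1.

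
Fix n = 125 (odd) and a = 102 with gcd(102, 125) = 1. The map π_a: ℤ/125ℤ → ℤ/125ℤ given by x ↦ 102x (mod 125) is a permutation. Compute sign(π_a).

Start at x=8: 8 → 66 → 107 → 39 → 103 → 6 → 112 → … (one orbit).
Decompose π into cycles: lengths [100, 20, 4, 1] (4 cycles, including the fixed point 0).
sign(π) = (−1)^{n − #cycles} = (−1)^{125−4} = (−1)^121 = -1.
Check: (102/125) = -1 by Zolotarev.

-1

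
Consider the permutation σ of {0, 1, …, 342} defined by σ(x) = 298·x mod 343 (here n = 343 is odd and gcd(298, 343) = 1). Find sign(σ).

Trace 267: π^k(267) = [267, 333, 107, 330, 242, 86, 246] for k=0..6.
Cycle type of π: 147×2 + 21×2 + 3×2 + 1; total 7 cycles.
With 7 cycles on 343 points, sign = (−1)^{343−7} = +1.
Zolotarev: (298|343) = +1, matching the cycle-count sign.

+1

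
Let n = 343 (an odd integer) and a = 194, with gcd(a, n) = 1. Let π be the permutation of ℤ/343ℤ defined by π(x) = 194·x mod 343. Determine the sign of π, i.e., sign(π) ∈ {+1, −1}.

-1

Orbit of 267 under x↦194x: [267, 5, 284, 216, 58, 276, 36]… (length divides ord_343(194)).
π_194 has 4 disjoint cycles with lengths [294, 42, 6, 1] on {0,…,342}.
343 − 4 = 339 transpositions; sign(π) = (−1)^339 = -1.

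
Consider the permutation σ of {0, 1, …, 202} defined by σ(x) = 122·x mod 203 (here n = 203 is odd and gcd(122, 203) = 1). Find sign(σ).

-1

Start at x=197: 197 → 80 → 16 → 125 → 25 → 5 → 1 → … (one orbit).
Cycle lengths of π_122 on ℤ/203ℤ: [42, 42, 42, 42, 14, 14, 6, 1]; 8 cycles in total.
With 8 cycles on 203 points, sign = (−1)^{203−8} = -1.
(122|203)_J = -1 (Zolotarev's lemma cross-check).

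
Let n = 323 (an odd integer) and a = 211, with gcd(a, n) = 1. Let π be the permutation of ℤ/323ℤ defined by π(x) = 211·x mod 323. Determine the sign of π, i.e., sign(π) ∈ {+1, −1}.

Trace 169: π^k(169) = [169, 129, 87, 269, 234, 278, 195] for k=0..6.
Cycle type of π: 144×2 + 18 + 16 + 1; total 5 cycles.
Σ(ℓ_i−1) = 323−5 = 318; sign = (−1)^318 = +1.

+1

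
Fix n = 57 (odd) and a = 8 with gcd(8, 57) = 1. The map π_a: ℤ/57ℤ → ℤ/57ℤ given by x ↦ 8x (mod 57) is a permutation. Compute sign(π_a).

Orbit of 50 under x↦8x: [50, 1, 8, 7, 56, 49]… (length divides ord_57(8)).
The orbit structure of x ↦ 8x mod 57: 11 orbits of sizes [6, 6, 6, 6, 6, 6, 6, 6, 6, 2, 1].
n − c = 57 − 11 = 46; sign = (−1)^46 = +1.

+1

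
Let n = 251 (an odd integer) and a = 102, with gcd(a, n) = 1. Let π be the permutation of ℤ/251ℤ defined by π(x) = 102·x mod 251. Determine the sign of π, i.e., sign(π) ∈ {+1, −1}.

-1

Trace 231: π^k(231) = [231, 219, 250, 149, 138, 20, 32] for k=0..6.
Cycle lengths of π_102 on ℤ/251ℤ: [10, 10, 10, 10, 10, 10, 10, 10, 10, 10, 10, 10, 10, 10, 10, 10, 10, 10, 10, 10, 10, 10, 10, 10, 10, 1]; 26 cycles in total.
Σ(ℓ_i−1) = 251−26 = 225; sign = (−1)^225 = -1.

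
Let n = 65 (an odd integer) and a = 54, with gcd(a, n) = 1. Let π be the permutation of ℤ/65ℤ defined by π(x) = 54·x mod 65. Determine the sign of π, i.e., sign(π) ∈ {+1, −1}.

Trace 61: π^k(61) = [61, 44, 36, 59, 1, 54, 56] for k=0..6.
π_54 has 8 disjoint cycles with lengths [12, 12, 12, 12, 12, 2, 2, 1] on {0,…,64}.
sign(π) = (−1)^{n − #cycles} = (−1)^{65−8} = (−1)^57 = -1.
The Jacobi symbol (54|65) = -1 (Zolotarev) agrees.

-1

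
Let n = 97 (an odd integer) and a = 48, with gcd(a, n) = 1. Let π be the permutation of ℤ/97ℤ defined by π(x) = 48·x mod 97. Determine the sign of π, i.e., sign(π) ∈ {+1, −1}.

Start at x=85: 85 → 6 → 94 → 50 → 72 → 61 → 18 → … (one orbit).
3 cycles of lengths [48, 48, 1].
97 − 3 = 94 transpositions; sign(π) = (−1)^94 = +1.

+1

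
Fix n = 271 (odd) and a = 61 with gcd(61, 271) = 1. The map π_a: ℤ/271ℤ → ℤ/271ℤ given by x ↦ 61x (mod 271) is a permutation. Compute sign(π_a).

+1

Trace 100: π^k(100) = [100, 138, 17, 224, 114, 179, 79] for k=0..6.
Cycle type of π: 135×2 + 1; total 3 cycles.
With 3 cycles on 271 points, sign = (−1)^{271−3} = +1.
Zolotarev: (61|271) = +1, matching the cycle-count sign.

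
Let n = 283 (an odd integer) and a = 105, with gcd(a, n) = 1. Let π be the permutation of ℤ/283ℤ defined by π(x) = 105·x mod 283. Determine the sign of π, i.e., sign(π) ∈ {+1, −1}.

Trace 181: π^k(181) = [181, 44, 92, 38, 28, 110, 230] for k=0..6.
Cycle lengths of π_105 on ℤ/283ℤ: [141, 141, 1]; 3 cycles in total.
With 3 cycles on 283 points, sign = (−1)^{283−3} = +1.
The Jacobi symbol (105|283) = +1 (Zolotarev) agrees.

+1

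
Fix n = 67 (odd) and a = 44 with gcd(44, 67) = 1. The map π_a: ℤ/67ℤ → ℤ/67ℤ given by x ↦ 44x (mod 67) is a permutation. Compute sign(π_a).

-1

Start at x=1: 1 → 44 → 60 → 27 → 49 → 12 → 59 → … (one orbit).
Decompose π into cycles: lengths [66, 1] (2 cycles, including the fixed point 0).
sign(π) = (−1)^{n − #cycles} = (−1)^{67−2} = (−1)^65 = -1.
Zolotarev: (44|67) = -1, matching the cycle-count sign.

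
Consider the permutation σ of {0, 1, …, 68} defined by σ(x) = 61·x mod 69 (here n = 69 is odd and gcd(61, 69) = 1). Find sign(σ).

-1

Orbit of 49 under x↦61x: [49, 22, 31, 28, 52, 67, 16]… (length divides ord_69(61)).
The orbit structure of x ↦ 61x mod 69: 6 orbits of sizes [22, 22, 22, 1, 1, 1].
Σ(ℓ_i−1) = 69−6 = 63; sign = (−1)^63 = -1.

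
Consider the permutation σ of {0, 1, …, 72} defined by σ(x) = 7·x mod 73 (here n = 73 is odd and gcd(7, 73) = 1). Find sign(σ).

Start at x=24: 24 → 22 → 8 → 56 → 27 → 43 → 9 → … (one orbit).
π_7 has 4 disjoint cycles with lengths [24, 24, 24, 1] on {0,…,72}.
73 − 4 = 69 transpositions; sign(π) = (−1)^69 = -1.
Check: (7/73) = -1 by Zolotarev.

-1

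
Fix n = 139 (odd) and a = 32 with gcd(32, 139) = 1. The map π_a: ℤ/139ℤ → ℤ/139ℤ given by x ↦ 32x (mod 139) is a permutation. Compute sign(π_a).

-1

Start at x=95: 95 → 121 → 119 → 55 → 92 → 25 → 105 → … (one orbit).
π_32 has 2 disjoint cycles with lengths [138, 1] on {0,…,138}.
Σ(ℓ_i−1) = 139−2 = 137; sign = (−1)^137 = -1.
Via Zolotarev, sign(π_{32}) = (32|139) = -1.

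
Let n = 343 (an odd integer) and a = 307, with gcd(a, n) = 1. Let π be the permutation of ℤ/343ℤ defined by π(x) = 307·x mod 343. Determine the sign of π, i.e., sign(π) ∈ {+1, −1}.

Trace 281: π^k(281) = [281, 174, 253, 153, 323, 34, 148] for k=0..6.
Cycle lengths of π_307 on ℤ/343ℤ: [98, 98, 98, 14, 14, 14, 2, 2, 2, 1]; 10 cycles in total.
With 10 cycles on 343 points, sign = (−1)^{343−10} = -1.
(307|343)_J = -1 (Zolotarev's lemma cross-check).

-1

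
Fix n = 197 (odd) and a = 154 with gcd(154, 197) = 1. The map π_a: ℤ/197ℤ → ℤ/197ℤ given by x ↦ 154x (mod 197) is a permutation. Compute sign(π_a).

+1

Start at x=175: 175 → 158 → 101 → 188 → 190 → 104 → 59 → … (one orbit).
Cycle lengths of π_154 on ℤ/197ℤ: [49, 49, 49, 49, 1]; 5 cycles in total.
sign(π) = (−1)^{n − #cycles} = (−1)^{197−5} = (−1)^192 = +1.
(154|197)_J = +1 (Zolotarev's lemma cross-check).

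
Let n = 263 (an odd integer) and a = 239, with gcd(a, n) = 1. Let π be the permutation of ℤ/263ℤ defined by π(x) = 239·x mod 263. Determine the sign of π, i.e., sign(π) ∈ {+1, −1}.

Trace 54: π^k(54) = [54, 19, 70, 161, 81, 160, 105] for k=0..6.
2 cycles of lengths [262, 1].
n − c = 263 − 2 = 261; sign = (−1)^261 = -1.
Via Zolotarev, sign(π_{239}) = (239|263) = -1.

-1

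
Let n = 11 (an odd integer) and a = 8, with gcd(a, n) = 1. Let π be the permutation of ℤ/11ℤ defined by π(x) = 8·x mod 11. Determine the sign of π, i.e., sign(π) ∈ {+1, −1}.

Trace 4: π^k(4) = [4, 10, 3, 2, 5, 7, 1] for k=0..6.
The orbit structure of x ↦ 8x mod 11: 2 orbits of sizes [10, 1].
11 − 2 = 9 transpositions; sign(π) = (−1)^9 = -1.

-1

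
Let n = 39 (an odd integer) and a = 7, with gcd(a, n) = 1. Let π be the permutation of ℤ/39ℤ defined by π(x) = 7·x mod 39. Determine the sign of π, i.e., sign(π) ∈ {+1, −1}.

Trace 19: π^k(19) = [19, 16, 34, 4, 28, 1, 7] for k=0..6.
The orbit structure of x ↦ 7x mod 39: 6 orbits of sizes [12, 12, 12, 1, 1, 1].
Σ(ℓ_i−1) = 39−6 = 33; sign = (−1)^33 = -1.
Via Zolotarev, sign(π_{7}) = (7|39) = -1.

-1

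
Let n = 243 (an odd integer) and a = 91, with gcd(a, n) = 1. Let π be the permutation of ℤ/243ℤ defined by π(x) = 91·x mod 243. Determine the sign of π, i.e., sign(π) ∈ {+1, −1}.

Start at x=172: 172 → 100 → 109 → 199 → 127 → 136 → 226 → … (one orbit).
π_91 has 27 disjoint cycles with lengths [27, 27, 27, 27, 27, 27, 9, 9, 9, 9, 9, 9, 3, 3, 3, 3, 3, 3, 1, 1, 1, 1, 1, 1, 1, 1, 1] on {0,…,242}.
27 cycles on 243: each ℓ→(−1)^(ℓ−1), product (−1)^216 = +1.

+1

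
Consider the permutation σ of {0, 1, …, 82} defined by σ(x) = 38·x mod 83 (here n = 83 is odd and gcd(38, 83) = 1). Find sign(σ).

+1

Orbit of 68 under x↦38x: [68, 11, 3, 31, 16, 27, 30]… (length divides ord_83(38)).
3 cycles of lengths [41, 41, 1].
Σ(ℓ_i−1) = 83−3 = 80; sign = (−1)^80 = +1.
Check: (38/83) = +1 by Zolotarev.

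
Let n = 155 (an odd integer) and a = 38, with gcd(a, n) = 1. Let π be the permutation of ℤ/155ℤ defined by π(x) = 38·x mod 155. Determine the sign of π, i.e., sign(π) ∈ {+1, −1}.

-1

Start at x=71: 71 → 63 → 69 → 142 → 126 → 138 → 129 → … (one orbit).
π_38 has 6 disjoint cycles with lengths [60, 60, 15, 15, 4, 1] on {0,…,154}.
Σ(ℓ_i−1) = 155−6 = 149; sign = (−1)^149 = -1.
Via Zolotarev, sign(π_{38}) = (38|155) = -1.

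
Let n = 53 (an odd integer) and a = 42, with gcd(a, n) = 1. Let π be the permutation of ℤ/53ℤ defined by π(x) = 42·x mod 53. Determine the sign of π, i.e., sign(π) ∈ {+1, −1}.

+1

Trace 46: π^k(46) = [46, 24, 1, 42, 15, 47, 13] for k=0..6.
The orbit structure of x ↦ 42x mod 53: 5 orbits of sizes [13, 13, 13, 13, 1].
sign(π) = (−1)^{n − #cycles} = (−1)^{53−5} = (−1)^48 = +1.
The Jacobi symbol (42|53) = +1 (Zolotarev) agrees.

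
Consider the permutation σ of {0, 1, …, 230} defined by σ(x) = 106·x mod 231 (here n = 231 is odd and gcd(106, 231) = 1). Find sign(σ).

-1

Orbit of 106 under x↦106x: [106, 148, 211, 190, 43, 169, 127]… (length divides ord_231(106)).
Cycle type of π: 10×21 + 1×21; total 42 cycles.
With 42 cycles on 231 points, sign = (−1)^{231−42} = -1.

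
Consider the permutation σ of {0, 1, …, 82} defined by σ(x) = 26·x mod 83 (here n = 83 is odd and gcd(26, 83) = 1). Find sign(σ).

+1

Trace 16: π^k(16) = [16, 1, 26, 12, 63, 61, 9] for k=0..6.
π_26 has 3 disjoint cycles with lengths [41, 41, 1] on {0,…,82}.
n − c = 83 − 3 = 80; sign = (−1)^80 = +1.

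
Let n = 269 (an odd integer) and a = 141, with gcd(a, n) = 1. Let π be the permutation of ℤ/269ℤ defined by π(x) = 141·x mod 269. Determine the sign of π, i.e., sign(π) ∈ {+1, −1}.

Orbit of 13 under x↦141x: [13, 219, 213, 174, 55, 223, 239]… (length divides ord_269(141)).
π_141 has 2 disjoint cycles with lengths [268, 1] on {0,…,268}.
With 2 cycles on 269 points, sign = (−1)^{269−2} = -1.

-1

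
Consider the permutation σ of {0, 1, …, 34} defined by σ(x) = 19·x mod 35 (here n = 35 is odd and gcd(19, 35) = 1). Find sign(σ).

-1

Start at x=34: 34 → 16 → 24 → 1 → 19 → 11 → 34 (one orbit).
8 cycles of lengths [6, 6, 6, 6, 6, 2, 2, 1].
35 − 8 = 27 transpositions; sign(π) = (−1)^27 = -1.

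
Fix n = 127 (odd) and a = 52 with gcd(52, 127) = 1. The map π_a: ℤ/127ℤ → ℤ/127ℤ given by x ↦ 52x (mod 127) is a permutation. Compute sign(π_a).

+1

Start at x=37: 37 → 19 → 99 → 68 → 107 → 103 → 22 → … (one orbit).
Cycle lengths of π_52 on ℤ/127ℤ: [9, 9, 9, 9, 9, 9, 9, 9, 9, 9, 9, 9, 9, 9, 1]; 15 cycles in total.
Σ(ℓ_i−1) = 127−15 = 112; sign = (−1)^112 = +1.
Via Zolotarev, sign(π_{52}) = (52|127) = +1.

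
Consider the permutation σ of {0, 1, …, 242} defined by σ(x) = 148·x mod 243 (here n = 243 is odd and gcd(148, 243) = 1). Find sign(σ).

+1

Orbit of 118 under x↦148x: [118, 211, 124, 127, 85, 187, 217]… (length divides ord_243(148)).
The orbit structure of x ↦ 148x mod 243: 11 orbits of sizes [81, 81, 27, 27, 9, 9, 3, 3, 1, 1, 1].
243 − 11 = 232 transpositions; sign(π) = (−1)^232 = +1.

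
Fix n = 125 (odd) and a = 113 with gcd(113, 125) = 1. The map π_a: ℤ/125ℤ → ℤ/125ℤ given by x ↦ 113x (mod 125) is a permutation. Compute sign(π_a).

Start at x=76: 76 → 88 → 69 → 47 → 61 → 18 → 34 → … (one orbit).
Cycle lengths of π_113 on ℤ/125ℤ: [100, 20, 4, 1]; 4 cycles in total.
sign(π) = (−1)^{n − #cycles} = (−1)^{125−4} = (−1)^121 = -1.
Check: (113/125) = -1 by Zolotarev.

-1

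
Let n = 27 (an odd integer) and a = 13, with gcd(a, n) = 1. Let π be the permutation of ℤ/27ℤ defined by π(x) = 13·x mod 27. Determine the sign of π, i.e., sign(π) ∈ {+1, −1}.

Orbit of 4 under x↦13x: [4, 25, 1, 13, 7, 10, 22]… (length divides ord_27(13)).
7 cycles of lengths [9, 9, 3, 3, 1, 1, 1].
With 7 cycles on 27 points, sign = (−1)^{27−7} = +1.

+1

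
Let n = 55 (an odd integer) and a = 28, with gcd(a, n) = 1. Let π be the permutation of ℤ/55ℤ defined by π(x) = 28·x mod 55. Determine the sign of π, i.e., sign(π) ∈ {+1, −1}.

+1

Start at x=26: 26 → 13 → 34 → 17 → 36 → 18 → 9 → … (one orbit).
The orbit structure of x ↦ 28x mod 55: 5 orbits of sizes [20, 20, 10, 4, 1].
Σ(ℓ_i−1) = 55−5 = 50; sign = (−1)^50 = +1.
(28|55)_J = +1 (Zolotarev's lemma cross-check).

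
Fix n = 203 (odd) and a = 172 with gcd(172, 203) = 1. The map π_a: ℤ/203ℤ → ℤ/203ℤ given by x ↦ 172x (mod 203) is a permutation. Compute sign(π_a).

Orbit of 183 under x↦172x: [183, 11, 65, 15, 144, 2, 141]… (length divides ord_203(172)).
Cycle lengths of π_172 on ℤ/203ℤ: [84, 84, 28, 3, 3, 1]; 6 cycles in total.
sign(π) = (−1)^{n − #cycles} = (−1)^{203−6} = (−1)^197 = -1.
Zolotarev: (172|203) = -1, matching the cycle-count sign.

-1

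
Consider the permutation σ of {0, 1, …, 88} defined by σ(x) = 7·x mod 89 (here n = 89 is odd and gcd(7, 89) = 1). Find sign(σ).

Trace 23: π^k(23) = [23, 72, 59, 57, 43, 34, 60] for k=0..6.
2 cycles of lengths [88, 1].
sign(π) = (−1)^{n − #cycles} = (−1)^{89−2} = (−1)^87 = -1.
(7|89)_J = -1 (Zolotarev's lemma cross-check).

-1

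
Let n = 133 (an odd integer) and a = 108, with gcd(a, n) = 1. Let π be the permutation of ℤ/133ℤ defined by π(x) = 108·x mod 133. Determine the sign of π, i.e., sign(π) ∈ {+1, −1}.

+1

Start at x=1: 1 → 108 → 93 → 69 → 4 → 33 → 106 → … (one orbit).
π_108 has 9 disjoint cycles with lengths [18, 18, 18, 18, 18, 18, 18, 6, 1] on {0,…,132}.
9 cycles on 133: each ℓ→(−1)^(ℓ−1), product (−1)^124 = +1.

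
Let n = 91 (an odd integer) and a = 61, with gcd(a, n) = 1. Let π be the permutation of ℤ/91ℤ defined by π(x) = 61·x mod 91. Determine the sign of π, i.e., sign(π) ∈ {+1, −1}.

Orbit of 9 under x↦61x: [9, 3, 1, 61, 81, 27]… (length divides ord_91(61)).
Decompose π into cycles: lengths [6, 6, 6, 6, 6, 6, 6, 6, 6, 6, 6, 6, 6, 3, 3, 3, 3, 1] (18 cycles, including the fixed point 0).
18 cycles on 91: each ℓ→(−1)^(ℓ−1), product (−1)^73 = -1.
The Jacobi symbol (61|91) = -1 (Zolotarev) agrees.

-1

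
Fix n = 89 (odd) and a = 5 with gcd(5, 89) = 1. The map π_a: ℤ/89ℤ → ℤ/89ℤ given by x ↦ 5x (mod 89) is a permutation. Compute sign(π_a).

Trace 73: π^k(73) = [73, 9, 45, 47, 57, 18, 1] for k=0..6.
Decompose π into cycles: lengths [44, 44, 1] (3 cycles, including the fixed point 0).
3 cycles on 89: each ℓ→(−1)^(ℓ−1), product (−1)^86 = +1.
Via Zolotarev, sign(π_{5}) = (5|89) = +1.

+1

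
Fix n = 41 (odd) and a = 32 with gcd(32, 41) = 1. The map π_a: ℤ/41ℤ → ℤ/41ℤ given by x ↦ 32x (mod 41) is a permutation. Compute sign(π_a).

+1

Orbit of 1 under x↦32x: [1, 32, 40, 9]… (length divides ord_41(32)).
Decompose π into cycles: lengths [4, 4, 4, 4, 4, 4, 4, 4, 4, 4, 1] (11 cycles, including the fixed point 0).
11 cycles on 41: each ℓ→(−1)^(ℓ−1), product (−1)^30 = +1.
The Jacobi symbol (32|41) = +1 (Zolotarev) agrees.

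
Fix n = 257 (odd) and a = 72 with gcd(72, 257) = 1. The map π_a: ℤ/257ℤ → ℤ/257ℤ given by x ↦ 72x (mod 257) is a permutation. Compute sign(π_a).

+1

Start at x=30: 30 → 104 → 35 → 207 → 255 → 113 → 169 → … (one orbit).
Cycle lengths of π_72 on ℤ/257ℤ: [128, 128, 1]; 3 cycles in total.
sign(π) = (−1)^{n − #cycles} = (−1)^{257−3} = (−1)^254 = +1.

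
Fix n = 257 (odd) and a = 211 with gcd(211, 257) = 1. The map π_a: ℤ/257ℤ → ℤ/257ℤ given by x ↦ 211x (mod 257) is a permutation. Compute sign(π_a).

+1

Start at x=213: 213 → 225 → 187 → 136 → 169 → 193 → 117 → … (one orbit).
Cycle lengths of π_211 on ℤ/257ℤ: [64, 64, 64, 64, 1]; 5 cycles in total.
Σ(ℓ_i−1) = 257−5 = 252; sign = (−1)^252 = +1.
Via Zolotarev, sign(π_{211}) = (211|257) = +1.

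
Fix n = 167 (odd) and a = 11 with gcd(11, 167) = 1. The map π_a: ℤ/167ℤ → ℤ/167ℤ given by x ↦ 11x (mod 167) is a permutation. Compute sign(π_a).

+1

Trace 42: π^k(42) = [42, 128, 72, 124, 28, 141, 48] for k=0..6.
Cycle lengths of π_11 on ℤ/167ℤ: [83, 83, 1]; 3 cycles in total.
With 3 cycles on 167 points, sign = (−1)^{167−3} = +1.
Via Zolotarev, sign(π_{11}) = (11|167) = +1.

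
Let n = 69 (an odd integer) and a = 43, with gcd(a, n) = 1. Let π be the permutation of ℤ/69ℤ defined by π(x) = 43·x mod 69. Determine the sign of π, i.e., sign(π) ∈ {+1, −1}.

Start at x=13: 13 → 7 → 25 → 40 → 64 → 61 → 1 → … (one orbit).
Cycle lengths of π_43 on ℤ/69ℤ: [22, 22, 22, 1, 1, 1]; 6 cycles in total.
With 6 cycles on 69 points, sign = (−1)^{69−6} = -1.

-1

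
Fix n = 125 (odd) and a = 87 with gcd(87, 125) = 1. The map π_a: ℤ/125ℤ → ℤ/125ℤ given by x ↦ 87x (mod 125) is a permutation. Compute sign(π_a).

Trace 122: π^k(122) = [122, 114, 43, 116, 92, 4, 98] for k=0..6.
Cycle type of π: 100 + 20 + 4 + 1; total 4 cycles.
n − c = 125 − 4 = 121; sign = (−1)^121 = -1.
Via Zolotarev, sign(π_{87}) = (87|125) = -1.

-1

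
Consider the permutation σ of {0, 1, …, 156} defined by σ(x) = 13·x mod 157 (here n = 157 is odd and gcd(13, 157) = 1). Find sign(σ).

Trace 156: π^k(156) = [156, 144, 145, 1, 13, 12] for k=0..5.
Cycle type of π: 6×26 + 1; total 27 cycles.
27 cycles on 157: each ℓ→(−1)^(ℓ−1), product (−1)^130 = +1.

+1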